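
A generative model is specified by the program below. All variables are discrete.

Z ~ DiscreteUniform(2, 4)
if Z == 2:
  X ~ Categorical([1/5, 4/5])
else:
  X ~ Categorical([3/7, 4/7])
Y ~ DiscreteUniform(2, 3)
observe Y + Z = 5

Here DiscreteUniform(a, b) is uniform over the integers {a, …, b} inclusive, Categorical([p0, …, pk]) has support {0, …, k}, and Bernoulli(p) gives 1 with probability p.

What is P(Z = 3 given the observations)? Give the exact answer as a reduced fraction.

P(Z = 3 | obs) = 1/2

Enumerate traces; 4 have nonzero weight after conditioning:
  (Z=2, X=0, Y=3) weight 1/30
  (Z=2, X=1, Y=3) weight 2/15
  (Z=3, X=0, Y=2) weight 1/14
  (Z=3, X=1, Y=2) weight 2/21
Group by Z:
  weight(Z=2) = 1/6
  weight(Z=3) = 1/6
Total weight = 1/6 + 1/6 = 1/3
P(Z=2 | obs) = 1/6 / 1/3 = 1/2
P(Z=3 | obs) = 1/6 / 1/3 = 1/2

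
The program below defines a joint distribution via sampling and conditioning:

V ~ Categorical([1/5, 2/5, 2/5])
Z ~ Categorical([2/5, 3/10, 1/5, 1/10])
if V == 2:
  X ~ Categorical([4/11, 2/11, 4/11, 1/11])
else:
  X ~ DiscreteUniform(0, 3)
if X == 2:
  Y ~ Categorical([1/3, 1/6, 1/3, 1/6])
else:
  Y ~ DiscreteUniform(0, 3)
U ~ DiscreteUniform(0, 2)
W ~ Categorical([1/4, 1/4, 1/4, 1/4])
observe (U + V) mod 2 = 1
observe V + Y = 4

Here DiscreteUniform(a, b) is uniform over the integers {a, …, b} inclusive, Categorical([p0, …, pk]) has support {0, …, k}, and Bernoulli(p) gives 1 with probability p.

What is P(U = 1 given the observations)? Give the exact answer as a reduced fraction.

Enumerate traces; 192 have nonzero weight after conditioning:
  (V=1, Z=0, X=0, Y=3, U=0, W=0) weight 1/1200
  (V=1, Z=0, X=0, Y=3, U=0, W=1) weight 1/1200
  (V=1, Z=0, X=0, Y=3, U=0, W=2) weight 1/1200
  (V=1, Z=0, X=0, Y=3, U=0, W=3) weight 1/1200
  (V=1, Z=0, X=0, Y=3, U=2, W=0) weight 1/1200
  (V=1, Z=0, X=0, Y=3, U=2, W=1) weight 1/1200
  (V=1, Z=0, X=0, Y=3, U=2, W=2) weight 1/1200
  (V=1, Z=0, X=0, Y=3, U=2, W=3) weight 1/1200
  (V=2, Z=0, X=0, Y=2, U=1, W=0) weight 1/825
  … 183 more
Group by U:
  weight(U=0) = 11/360
  weight(U=1) = 37/990
  weight(U=2) = 11/360
Total weight = 11/360 + 37/990 + 11/360 = 13/132
P(U=0 | obs) = 11/360 / 13/132 = 121/390
P(U=1 | obs) = 37/990 / 13/132 = 74/195
P(U=2 | obs) = 11/360 / 13/132 = 121/390

P(U = 1 | obs) = 74/195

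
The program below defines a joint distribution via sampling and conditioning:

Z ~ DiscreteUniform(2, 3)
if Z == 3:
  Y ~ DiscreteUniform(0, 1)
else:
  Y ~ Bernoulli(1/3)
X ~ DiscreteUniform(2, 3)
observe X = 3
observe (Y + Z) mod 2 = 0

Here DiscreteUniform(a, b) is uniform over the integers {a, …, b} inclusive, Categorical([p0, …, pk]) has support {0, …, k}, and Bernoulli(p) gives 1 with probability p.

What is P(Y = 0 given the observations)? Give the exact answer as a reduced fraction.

P(Y = 0 | obs) = 4/7

Enumerate traces; 2 have nonzero weight after conditioning:
  (Z=2, Y=0, X=3) weight 1/6
  (Z=3, Y=1, X=3) weight 1/8
Group by Y:
  weight(Y=0) = 1/6
  weight(Y=1) = 1/8
Total weight = 1/6 + 1/8 = 7/24
P(Y=0 | obs) = 1/6 / 7/24 = 4/7
P(Y=1 | obs) = 1/8 / 7/24 = 3/7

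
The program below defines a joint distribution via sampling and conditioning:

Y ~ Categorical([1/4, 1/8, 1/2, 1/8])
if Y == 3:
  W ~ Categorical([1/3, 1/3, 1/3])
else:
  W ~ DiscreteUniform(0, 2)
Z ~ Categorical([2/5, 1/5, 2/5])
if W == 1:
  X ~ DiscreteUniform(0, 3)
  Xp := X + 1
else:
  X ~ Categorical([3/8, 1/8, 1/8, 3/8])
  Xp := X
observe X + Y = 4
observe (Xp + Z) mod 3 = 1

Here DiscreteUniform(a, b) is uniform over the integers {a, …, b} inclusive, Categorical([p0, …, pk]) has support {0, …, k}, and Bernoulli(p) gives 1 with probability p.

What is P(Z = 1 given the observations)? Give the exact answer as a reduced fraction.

P(Z = 1 | obs) = 1/3

Enumerate traces; 9 have nonzero weight after conditioning:
  (Y=1, W=0, Z=1, X=3) weight 1/320
  (Y=1, W=1, Z=0, X=3) weight 1/240
  (Y=1, W=2, Z=1, X=3) weight 1/320
  (Y=2, W=0, Z=2, X=2) weight 1/120
  (Y=2, W=1, Z=1, X=2) weight 1/120
  (Y=2, W=2, Z=2, X=2) weight 1/120
  (Y=3, W=0, Z=0, X=1) weight 1/480
  (Y=3, W=1, Z=2, X=1) weight 1/240
  … 1 more
Group by Z:
  weight(Z=0) = 1/120
  weight(Z=1) = 7/480
  weight(Z=2) = 1/48
Total weight = 1/120 + 7/480 + 1/48 = 7/160
P(Z=0 | obs) = 1/120 / 7/160 = 4/21
P(Z=1 | obs) = 7/480 / 7/160 = 1/3
P(Z=2 | obs) = 1/48 / 7/160 = 10/21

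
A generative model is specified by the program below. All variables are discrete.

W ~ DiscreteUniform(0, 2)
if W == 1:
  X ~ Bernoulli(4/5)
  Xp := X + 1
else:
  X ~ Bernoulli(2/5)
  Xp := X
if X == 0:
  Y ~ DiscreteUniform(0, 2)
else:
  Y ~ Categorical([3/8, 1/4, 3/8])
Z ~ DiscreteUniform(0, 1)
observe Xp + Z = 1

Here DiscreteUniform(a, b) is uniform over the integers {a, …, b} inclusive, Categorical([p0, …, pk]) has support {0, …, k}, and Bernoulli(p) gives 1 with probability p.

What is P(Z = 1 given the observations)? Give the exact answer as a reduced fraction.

P(Z = 1 | obs) = 6/11

Enumerate traces; 15 have nonzero weight after conditioning:
  (W=0, X=0, Y=0, Z=1) weight 1/30
  (W=0, X=0, Y=1, Z=1) weight 1/30
  (W=0, X=0, Y=2, Z=1) weight 1/30
  (W=0, X=1, Y=0, Z=0) weight 1/40
  (W=0, X=1, Y=1, Z=0) weight 1/60
  (W=0, X=1, Y=2, Z=0) weight 1/40
  (W=1, X=0, Y=0, Z=0) weight 1/90
  (W=1, X=0, Y=1, Z=0) weight 1/90
  … 7 more
Group by Z:
  weight(Z=0) = 1/6
  weight(Z=1) = 1/5
Total weight = 1/6 + 1/5 = 11/30
P(Z=0 | obs) = 1/6 / 11/30 = 5/11
P(Z=1 | obs) = 1/5 / 11/30 = 6/11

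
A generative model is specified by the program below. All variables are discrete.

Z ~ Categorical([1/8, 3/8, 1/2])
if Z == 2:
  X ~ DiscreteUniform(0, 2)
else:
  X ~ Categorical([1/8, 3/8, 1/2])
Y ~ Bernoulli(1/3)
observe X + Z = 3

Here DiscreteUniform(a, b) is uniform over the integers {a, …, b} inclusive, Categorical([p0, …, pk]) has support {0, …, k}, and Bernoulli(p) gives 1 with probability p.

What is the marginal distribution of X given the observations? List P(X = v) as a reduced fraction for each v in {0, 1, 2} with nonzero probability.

P(X=1) = 8/17, P(X=2) = 9/17

Enumerate traces; 4 have nonzero weight after conditioning:
  (Z=1, X=2, Y=0) weight 1/8
  (Z=1, X=2, Y=1) weight 1/16
  (Z=2, X=1, Y=0) weight 1/9
  (Z=2, X=1, Y=1) weight 1/18
Group by X:
  weight(X=1) = 1/6
  weight(X=2) = 3/16
Total weight = 1/6 + 3/16 = 17/48
P(X=1 | obs) = 1/6 / 17/48 = 8/17
P(X=2 | obs) = 3/16 / 17/48 = 9/17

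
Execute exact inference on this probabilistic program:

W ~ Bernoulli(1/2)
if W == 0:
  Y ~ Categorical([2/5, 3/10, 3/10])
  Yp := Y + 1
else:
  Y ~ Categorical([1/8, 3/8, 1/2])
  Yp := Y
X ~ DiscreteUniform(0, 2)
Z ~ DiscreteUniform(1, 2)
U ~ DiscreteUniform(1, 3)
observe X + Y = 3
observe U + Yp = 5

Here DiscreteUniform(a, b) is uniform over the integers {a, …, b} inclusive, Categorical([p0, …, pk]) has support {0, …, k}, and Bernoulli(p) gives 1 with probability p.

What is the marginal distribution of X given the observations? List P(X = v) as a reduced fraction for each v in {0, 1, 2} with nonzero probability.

Enumerate traces; 6 have nonzero weight after conditioning:
  (W=0, Y=1, X=2, Z=1, U=3) weight 1/120
  (W=0, Y=1, X=2, Z=2, U=3) weight 1/120
  (W=0, Y=2, X=1, Z=1, U=2) weight 1/120
  (W=0, Y=2, X=1, Z=2, U=2) weight 1/120
  (W=1, Y=2, X=1, Z=1, U=3) weight 1/72
  (W=1, Y=2, X=1, Z=2, U=3) weight 1/72
Group by X:
  weight(X=1) = 2/45
  weight(X=2) = 1/60
Total weight = 2/45 + 1/60 = 11/180
P(X=1 | obs) = 2/45 / 11/180 = 8/11
P(X=2 | obs) = 1/60 / 11/180 = 3/11

P(X=1) = 8/11, P(X=2) = 3/11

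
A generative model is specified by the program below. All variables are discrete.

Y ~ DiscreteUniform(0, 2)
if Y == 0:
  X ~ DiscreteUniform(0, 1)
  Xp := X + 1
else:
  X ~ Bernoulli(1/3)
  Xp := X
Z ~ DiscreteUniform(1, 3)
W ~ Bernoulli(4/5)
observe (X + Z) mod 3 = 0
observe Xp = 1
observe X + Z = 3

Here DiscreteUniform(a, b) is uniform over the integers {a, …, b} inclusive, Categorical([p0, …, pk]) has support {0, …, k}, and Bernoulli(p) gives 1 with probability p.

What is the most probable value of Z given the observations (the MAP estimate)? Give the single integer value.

argmax_v P(Z = v | obs) = 2

Enumerate traces; 6 have nonzero weight after conditioning:
  (Y=0, X=0, Z=3, W=0) weight 1/90
  (Y=0, X=0, Z=3, W=1) weight 2/45
  (Y=1, X=1, Z=2, W=0) weight 1/135
  (Y=1, X=1, Z=2, W=1) weight 4/135
  (Y=2, X=1, Z=2, W=0) weight 1/135
  (Y=2, X=1, Z=2, W=1) weight 4/135
Group by Z:
  weight(Z=2) = 2/27
  weight(Z=3) = 1/18
Total weight = 2/27 + 1/18 = 7/54
P(Z=2 | obs) = 2/27 / 7/54 = 4/7
P(Z=3 | obs) = 1/18 / 7/54 = 3/7
argmax = 2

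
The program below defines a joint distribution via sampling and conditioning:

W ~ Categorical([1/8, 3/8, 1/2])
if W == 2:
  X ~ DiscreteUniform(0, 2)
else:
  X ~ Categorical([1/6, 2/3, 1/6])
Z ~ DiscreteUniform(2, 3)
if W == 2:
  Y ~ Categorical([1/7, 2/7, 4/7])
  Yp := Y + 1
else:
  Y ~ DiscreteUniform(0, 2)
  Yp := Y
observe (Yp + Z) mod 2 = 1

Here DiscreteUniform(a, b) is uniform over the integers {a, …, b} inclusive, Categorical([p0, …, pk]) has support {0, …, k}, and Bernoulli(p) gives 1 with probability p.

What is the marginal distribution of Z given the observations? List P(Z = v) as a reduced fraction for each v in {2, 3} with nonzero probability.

P(Z=2) = 11/21, P(Z=3) = 10/21

Enumerate traces; 27 have nonzero weight after conditioning:
  (W=0, X=0, Z=2, Y=1) weight 1/288
  (W=0, X=0, Z=3, Y=0) weight 1/288
  (W=0, X=0, Z=3, Y=2) weight 1/288
  (W=0, X=1, Z=2, Y=1) weight 1/72
  (W=0, X=1, Z=3, Y=0) weight 1/72
  (W=0, X=1, Z=3, Y=2) weight 1/72
  (W=0, X=2, Z=2, Y=1) weight 1/288
  (W=0, X=2, Z=3, Y=0) weight 1/288
  … 19 more
Group by Z:
  weight(Z=2) = 11/42
  weight(Z=3) = 5/21
Total weight = 11/42 + 5/21 = 1/2
P(Z=2 | obs) = 11/42 / 1/2 = 11/21
P(Z=3 | obs) = 5/21 / 1/2 = 10/21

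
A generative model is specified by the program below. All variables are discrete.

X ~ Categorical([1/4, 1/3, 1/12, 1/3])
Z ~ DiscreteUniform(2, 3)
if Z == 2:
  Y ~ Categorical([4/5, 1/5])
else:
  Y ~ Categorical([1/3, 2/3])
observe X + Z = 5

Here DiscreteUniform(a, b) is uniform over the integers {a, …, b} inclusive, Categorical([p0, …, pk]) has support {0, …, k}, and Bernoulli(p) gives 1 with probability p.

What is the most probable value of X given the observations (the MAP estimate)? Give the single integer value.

Enumerate traces; 4 have nonzero weight after conditioning:
  (X=2, Z=3, Y=0) weight 1/72
  (X=2, Z=3, Y=1) weight 1/36
  (X=3, Z=2, Y=0) weight 2/15
  (X=3, Z=2, Y=1) weight 1/30
Group by X:
  weight(X=2) = 1/24
  weight(X=3) = 1/6
Total weight = 1/24 + 1/6 = 5/24
P(X=2 | obs) = 1/24 / 5/24 = 1/5
P(X=3 | obs) = 1/6 / 5/24 = 4/5
argmax = 3

argmax_v P(X = v | obs) = 3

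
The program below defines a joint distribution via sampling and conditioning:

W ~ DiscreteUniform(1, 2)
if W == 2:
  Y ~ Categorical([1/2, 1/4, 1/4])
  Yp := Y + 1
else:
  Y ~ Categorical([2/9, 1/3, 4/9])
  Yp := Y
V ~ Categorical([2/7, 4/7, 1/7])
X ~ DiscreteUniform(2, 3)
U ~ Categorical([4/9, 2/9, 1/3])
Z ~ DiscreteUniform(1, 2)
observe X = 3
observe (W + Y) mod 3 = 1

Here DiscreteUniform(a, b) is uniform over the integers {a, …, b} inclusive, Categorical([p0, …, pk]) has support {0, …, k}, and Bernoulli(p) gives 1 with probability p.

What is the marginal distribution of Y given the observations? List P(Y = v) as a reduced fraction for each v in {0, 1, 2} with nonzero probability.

P(Y=0) = 8/17, P(Y=2) = 9/17

Enumerate traces; 36 have nonzero weight after conditioning:
  (W=1, Y=0, V=0, X=3, U=0, Z=1) weight 2/567
  (W=1, Y=0, V=0, X=3, U=0, Z=2) weight 2/567
  (W=1, Y=0, V=0, X=3, U=1, Z=1) weight 1/567
  (W=1, Y=0, V=0, X=3, U=1, Z=2) weight 1/567
  (W=1, Y=0, V=0, X=3, U=2, Z=1) weight 1/378
  (W=1, Y=0, V=0, X=3, U=2, Z=2) weight 1/378
  (W=1, Y=0, V=1, X=3, U=0, Z=1) weight 4/567
  (W=1, Y=0, V=1, X=3, U=0, Z=2) weight 4/567
  (W=2, Y=2, V=0, X=3, U=0, Z=1) weight 1/252
  … 27 more
Group by Y:
  weight(Y=0) = 1/18
  weight(Y=2) = 1/16
Total weight = 1/18 + 1/16 = 17/144
P(Y=0 | obs) = 1/18 / 17/144 = 8/17
P(Y=2 | obs) = 1/16 / 17/144 = 9/17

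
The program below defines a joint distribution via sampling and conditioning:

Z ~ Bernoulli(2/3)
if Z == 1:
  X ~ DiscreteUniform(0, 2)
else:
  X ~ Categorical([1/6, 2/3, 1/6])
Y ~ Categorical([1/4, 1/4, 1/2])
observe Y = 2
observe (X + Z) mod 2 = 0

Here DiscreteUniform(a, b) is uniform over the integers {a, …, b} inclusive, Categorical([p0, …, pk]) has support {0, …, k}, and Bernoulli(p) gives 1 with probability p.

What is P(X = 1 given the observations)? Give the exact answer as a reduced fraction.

Enumerate traces; 3 have nonzero weight after conditioning:
  (Z=0, X=0, Y=2) weight 1/36
  (Z=0, X=2, Y=2) weight 1/36
  (Z=1, X=1, Y=2) weight 1/9
Group by X:
  weight(X=0) = 1/36
  weight(X=1) = 1/9
  weight(X=2) = 1/36
Total weight = 1/36 + 1/9 + 1/36 = 1/6
P(X=0 | obs) = 1/36 / 1/6 = 1/6
P(X=1 | obs) = 1/9 / 1/6 = 2/3
P(X=2 | obs) = 1/36 / 1/6 = 1/6

P(X = 1 | obs) = 2/3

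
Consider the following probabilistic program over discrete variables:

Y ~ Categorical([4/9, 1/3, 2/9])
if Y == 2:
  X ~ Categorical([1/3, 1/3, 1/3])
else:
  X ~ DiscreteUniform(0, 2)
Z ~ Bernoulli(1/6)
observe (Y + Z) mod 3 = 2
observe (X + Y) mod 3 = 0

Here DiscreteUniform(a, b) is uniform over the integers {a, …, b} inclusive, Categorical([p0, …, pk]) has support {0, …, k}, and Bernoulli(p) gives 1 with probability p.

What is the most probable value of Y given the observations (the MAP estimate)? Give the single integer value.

Enumerate traces; 2 have nonzero weight after conditioning:
  (Y=1, X=2, Z=1) weight 1/54
  (Y=2, X=1, Z=0) weight 5/81
Group by Y:
  weight(Y=1) = 1/54
  weight(Y=2) = 5/81
Total weight = 1/54 + 5/81 = 13/162
P(Y=1 | obs) = 1/54 / 13/162 = 3/13
P(Y=2 | obs) = 5/81 / 13/162 = 10/13
argmax = 2

argmax_v P(Y = v | obs) = 2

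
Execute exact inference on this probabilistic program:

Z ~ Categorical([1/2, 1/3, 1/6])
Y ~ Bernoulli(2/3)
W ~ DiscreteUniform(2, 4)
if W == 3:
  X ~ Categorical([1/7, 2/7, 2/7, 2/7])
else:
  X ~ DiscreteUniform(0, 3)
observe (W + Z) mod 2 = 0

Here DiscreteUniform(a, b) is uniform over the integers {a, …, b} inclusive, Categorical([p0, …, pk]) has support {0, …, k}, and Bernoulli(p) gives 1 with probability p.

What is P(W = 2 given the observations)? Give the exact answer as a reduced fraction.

Enumerate traces; 40 have nonzero weight after conditioning:
  (Z=0, Y=0, W=2, X=0) weight 1/72
  (Z=0, Y=0, W=2, X=1) weight 1/72
  (Z=0, Y=0, W=2, X=2) weight 1/72
  (Z=0, Y=0, W=2, X=3) weight 1/72
  (Z=0, Y=0, W=4, X=0) weight 1/72
  (Z=0, Y=0, W=4, X=1) weight 1/72
  (Z=0, Y=0, W=4, X=2) weight 1/72
  (Z=0, Y=0, W=4, X=3) weight 1/72
  (Z=1, Y=0, W=3, X=0) weight 1/189
  … 31 more
Group by W:
  weight(W=2) = 2/9
  weight(W=3) = 1/9
  weight(W=4) = 2/9
Total weight = 2/9 + 1/9 + 2/9 = 5/9
P(W=2 | obs) = 2/9 / 5/9 = 2/5
P(W=3 | obs) = 1/9 / 5/9 = 1/5
P(W=4 | obs) = 2/9 / 5/9 = 2/5

P(W = 2 | obs) = 2/5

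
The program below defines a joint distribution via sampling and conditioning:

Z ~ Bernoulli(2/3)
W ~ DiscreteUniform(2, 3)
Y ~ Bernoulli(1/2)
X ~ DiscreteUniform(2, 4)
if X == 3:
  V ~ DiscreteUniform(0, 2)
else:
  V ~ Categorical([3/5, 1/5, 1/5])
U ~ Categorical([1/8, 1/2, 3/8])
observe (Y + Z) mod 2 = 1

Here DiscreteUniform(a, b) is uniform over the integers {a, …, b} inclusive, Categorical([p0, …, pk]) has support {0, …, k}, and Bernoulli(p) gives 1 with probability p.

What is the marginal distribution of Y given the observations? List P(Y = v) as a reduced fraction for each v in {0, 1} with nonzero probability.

P(Y=0) = 2/3, P(Y=1) = 1/3

Enumerate traces; 108 have nonzero weight after conditioning:
  (Z=0, W=2, Y=1, X=2, V=0, U=0) weight 1/480
  (Z=0, W=2, Y=1, X=2, V=0, U=1) weight 1/120
  (Z=0, W=2, Y=1, X=2, V=0, U=2) weight 1/160
  (Z=0, W=2, Y=1, X=2, V=1, U=0) weight 1/1440
  (Z=0, W=2, Y=1, X=2, V=1, U=1) weight 1/360
  (Z=0, W=2, Y=1, X=2, V=1, U=2) weight 1/480
  (Z=0, W=2, Y=1, X=2, V=2, U=0) weight 1/1440
  (Z=0, W=2, Y=1, X=2, V=2, U=1) weight 1/360
  (Z=1, W=2, Y=0, X=2, V=0, U=0) weight 1/240
  … 99 more
Group by Y:
  weight(Y=0) = 1/3
  weight(Y=1) = 1/6
Total weight = 1/3 + 1/6 = 1/2
P(Y=0 | obs) = 1/3 / 1/2 = 2/3
P(Y=1 | obs) = 1/6 / 1/2 = 1/3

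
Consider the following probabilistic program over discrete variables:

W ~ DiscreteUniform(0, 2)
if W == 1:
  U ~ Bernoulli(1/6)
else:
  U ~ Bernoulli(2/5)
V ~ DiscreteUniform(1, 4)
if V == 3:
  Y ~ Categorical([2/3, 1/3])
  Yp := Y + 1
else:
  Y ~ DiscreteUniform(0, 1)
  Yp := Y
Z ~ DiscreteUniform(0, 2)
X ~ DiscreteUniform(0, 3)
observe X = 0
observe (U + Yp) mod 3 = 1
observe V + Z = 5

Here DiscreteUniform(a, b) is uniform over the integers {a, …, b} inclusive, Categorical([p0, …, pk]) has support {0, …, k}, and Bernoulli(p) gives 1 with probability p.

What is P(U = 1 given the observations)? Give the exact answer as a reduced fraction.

P(U = 1 | obs) = 87/514

Enumerate traces; 9 have nonzero weight after conditioning:
  (W=0, U=0, V=3, Y=0, Z=2, X=0) weight 1/360
  (W=0, U=0, V=4, Y=1, Z=1, X=0) weight 1/480
  (W=0, U=1, V=4, Y=0, Z=1, X=0) weight 1/720
  (W=1, U=0, V=3, Y=0, Z=2, X=0) weight 5/1296
  (W=1, U=0, V=4, Y=1, Z=1, X=0) weight 5/1728
  (W=1, U=1, V=4, Y=0, Z=1, X=0) weight 1/1728
  (W=2, U=0, V=3, Y=0, Z=2, X=0) weight 1/360
  (W=2, U=0, V=4, Y=1, Z=1, X=0) weight 1/480
  … 1 more
Group by U:
  weight(U=0) = 427/25920
  weight(U=1) = 29/8640
Total weight = 427/25920 + 29/8640 = 257/12960
P(U=0 | obs) = 427/25920 / 257/12960 = 427/514
P(U=1 | obs) = 29/8640 / 257/12960 = 87/514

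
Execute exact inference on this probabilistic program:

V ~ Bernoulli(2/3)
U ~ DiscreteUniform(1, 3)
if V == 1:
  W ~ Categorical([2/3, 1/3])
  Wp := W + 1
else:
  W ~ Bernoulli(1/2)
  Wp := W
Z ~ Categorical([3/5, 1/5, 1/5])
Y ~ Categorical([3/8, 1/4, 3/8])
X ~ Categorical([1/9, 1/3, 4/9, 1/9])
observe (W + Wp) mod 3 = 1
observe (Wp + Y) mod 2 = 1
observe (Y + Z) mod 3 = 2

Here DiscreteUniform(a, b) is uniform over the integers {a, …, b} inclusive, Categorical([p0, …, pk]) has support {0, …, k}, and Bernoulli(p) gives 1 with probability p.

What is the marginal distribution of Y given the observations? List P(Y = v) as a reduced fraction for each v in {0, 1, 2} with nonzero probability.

P(Y=0) = 1/4, P(Y=2) = 3/4

Enumerate traces; 24 have nonzero weight after conditioning:
  (V=1, U=1, W=0, Z=0, Y=2, X=0) weight 1/270
  (V=1, U=1, W=0, Z=0, Y=2, X=1) weight 1/90
  (V=1, U=1, W=0, Z=0, Y=2, X=2) weight 2/135
  (V=1, U=1, W=0, Z=0, Y=2, X=3) weight 1/270
  (V=1, U=1, W=0, Z=2, Y=0, X=0) weight 1/810
  (V=1, U=1, W=0, Z=2, Y=0, X=1) weight 1/270
  (V=1, U=1, W=0, Z=2, Y=0, X=2) weight 2/405
  (V=1, U=1, W=0, Z=2, Y=0, X=3) weight 1/810
  … 16 more
Group by Y:
  weight(Y=0) = 1/30
  weight(Y=2) = 1/10
Total weight = 1/30 + 1/10 = 2/15
P(Y=0 | obs) = 1/30 / 2/15 = 1/4
P(Y=2 | obs) = 1/10 / 2/15 = 3/4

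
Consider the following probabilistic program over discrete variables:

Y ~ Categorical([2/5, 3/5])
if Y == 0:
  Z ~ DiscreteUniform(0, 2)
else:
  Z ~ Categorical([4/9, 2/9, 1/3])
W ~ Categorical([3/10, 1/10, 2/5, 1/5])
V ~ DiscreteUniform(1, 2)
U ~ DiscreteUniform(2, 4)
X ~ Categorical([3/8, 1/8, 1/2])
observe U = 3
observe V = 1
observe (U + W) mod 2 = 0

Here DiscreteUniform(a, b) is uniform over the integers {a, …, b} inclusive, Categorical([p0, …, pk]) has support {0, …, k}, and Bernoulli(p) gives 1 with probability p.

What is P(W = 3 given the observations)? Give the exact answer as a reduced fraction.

P(W = 3 | obs) = 2/3

Enumerate traces; 36 have nonzero weight after conditioning:
  (Y=0, Z=0, W=1, V=1, U=3, X=0) weight 1/1200
  (Y=0, Z=0, W=1, V=1, U=3, X=1) weight 1/3600
  (Y=0, Z=0, W=1, V=1, U=3, X=2) weight 1/900
  (Y=0, Z=0, W=3, V=1, U=3, X=0) weight 1/600
  (Y=0, Z=0, W=3, V=1, U=3, X=1) weight 1/1800
  (Y=0, Z=0, W=3, V=1, U=3, X=2) weight 1/450
  (Y=0, Z=1, W=1, V=1, U=3, X=0) weight 1/1200
  (Y=0, Z=1, W=1, V=1, U=3, X=1) weight 1/3600
  … 28 more
Group by W:
  weight(W=1) = 1/60
  weight(W=3) = 1/30
Total weight = 1/60 + 1/30 = 1/20
P(W=1 | obs) = 1/60 / 1/20 = 1/3
P(W=3 | obs) = 1/30 / 1/20 = 2/3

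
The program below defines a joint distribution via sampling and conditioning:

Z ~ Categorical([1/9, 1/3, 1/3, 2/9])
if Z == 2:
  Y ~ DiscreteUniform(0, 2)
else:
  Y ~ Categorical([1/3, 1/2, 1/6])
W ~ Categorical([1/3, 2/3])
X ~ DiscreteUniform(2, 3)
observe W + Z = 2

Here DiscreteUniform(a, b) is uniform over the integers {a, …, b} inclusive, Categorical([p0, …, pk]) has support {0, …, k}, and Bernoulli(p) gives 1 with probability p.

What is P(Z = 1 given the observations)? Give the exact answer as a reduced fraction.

Enumerate traces; 12 have nonzero weight after conditioning:
  (Z=1, Y=0, W=1, X=2) weight 1/27
  (Z=1, Y=0, W=1, X=3) weight 1/27
  (Z=1, Y=1, W=1, X=2) weight 1/18
  (Z=1, Y=1, W=1, X=3) weight 1/18
  (Z=1, Y=2, W=1, X=2) weight 1/54
  (Z=1, Y=2, W=1, X=3) weight 1/54
  (Z=2, Y=0, W=0, X=2) weight 1/54
  (Z=2, Y=0, W=0, X=3) weight 1/54
  … 4 more
Group by Z:
  weight(Z=1) = 2/9
  weight(Z=2) = 1/9
Total weight = 2/9 + 1/9 = 1/3
P(Z=1 | obs) = 2/9 / 1/3 = 2/3
P(Z=2 | obs) = 1/9 / 1/3 = 1/3

P(Z = 1 | obs) = 2/3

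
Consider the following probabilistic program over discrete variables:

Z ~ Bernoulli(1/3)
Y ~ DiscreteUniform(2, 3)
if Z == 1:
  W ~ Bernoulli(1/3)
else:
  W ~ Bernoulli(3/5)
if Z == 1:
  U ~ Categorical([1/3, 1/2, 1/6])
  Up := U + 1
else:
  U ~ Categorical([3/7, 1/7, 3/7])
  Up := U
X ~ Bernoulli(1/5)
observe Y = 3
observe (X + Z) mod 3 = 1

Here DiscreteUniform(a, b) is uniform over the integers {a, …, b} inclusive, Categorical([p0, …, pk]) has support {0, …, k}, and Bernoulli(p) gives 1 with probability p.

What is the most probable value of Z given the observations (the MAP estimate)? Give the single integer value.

Enumerate traces; 12 have nonzero weight after conditioning:
  (Z=0, Y=3, W=0, U=0, X=1) weight 2/175
  (Z=0, Y=3, W=0, U=1, X=1) weight 2/525
  (Z=0, Y=3, W=0, U=2, X=1) weight 2/175
  (Z=0, Y=3, W=1, U=0, X=1) weight 3/175
  (Z=0, Y=3, W=1, U=1, X=1) weight 1/175
  (Z=0, Y=3, W=1, U=2, X=1) weight 3/175
  (Z=1, Y=3, W=0, U=0, X=0) weight 4/135
  (Z=1, Y=3, W=0, U=1, X=0) weight 2/45
  … 4 more
Group by Z:
  weight(Z=0) = 1/15
  weight(Z=1) = 2/15
Total weight = 1/15 + 2/15 = 1/5
P(Z=0 | obs) = 1/15 / 1/5 = 1/3
P(Z=1 | obs) = 2/15 / 1/5 = 2/3
argmax = 1

argmax_v P(Z = v | obs) = 1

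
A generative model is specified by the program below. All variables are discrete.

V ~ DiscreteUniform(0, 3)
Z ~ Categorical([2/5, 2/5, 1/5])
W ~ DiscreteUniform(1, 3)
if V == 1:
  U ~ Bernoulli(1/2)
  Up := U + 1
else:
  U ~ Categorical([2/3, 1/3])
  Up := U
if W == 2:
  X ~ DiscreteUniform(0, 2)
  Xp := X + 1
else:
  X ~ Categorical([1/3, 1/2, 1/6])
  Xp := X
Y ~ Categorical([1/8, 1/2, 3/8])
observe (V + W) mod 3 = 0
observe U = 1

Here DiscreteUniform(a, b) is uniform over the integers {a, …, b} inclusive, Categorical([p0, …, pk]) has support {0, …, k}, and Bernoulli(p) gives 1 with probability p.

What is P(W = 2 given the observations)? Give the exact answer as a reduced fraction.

P(W = 2 | obs) = 1/3

Enumerate traces; 108 have nonzero weight after conditioning:
  (V=0, Z=0, W=3, U=1, X=0, Y=0) weight 1/2160
  (V=0, Z=0, W=3, U=1, X=0, Y=1) weight 1/540
  (V=0, Z=0, W=3, U=1, X=0, Y=2) weight 1/720
  (V=0, Z=0, W=3, U=1, X=1, Y=0) weight 1/1440
  (V=0, Z=0, W=3, U=1, X=1, Y=1) weight 1/360
  (V=0, Z=0, W=3, U=1, X=1, Y=2) weight 1/480
  (V=0, Z=0, W=3, U=1, X=2, Y=0) weight 1/4320
  (V=0, Z=0, W=3, U=1, X=2, Y=1) weight 1/1080
  (V=1, Z=0, W=2, U=1, X=0, Y=0) weight 1/1440
  (V=2, Z=0, W=1, U=1, X=0, Y=0) weight 1/2160
  … 98 more
Group by W:
  weight(W=1) = 1/36
  weight(W=2) = 1/24
  weight(W=3) = 1/18
Total weight = 1/36 + 1/24 + 1/18 = 1/8
P(W=1 | obs) = 1/36 / 1/8 = 2/9
P(W=2 | obs) = 1/24 / 1/8 = 1/3
P(W=3 | obs) = 1/18 / 1/8 = 4/9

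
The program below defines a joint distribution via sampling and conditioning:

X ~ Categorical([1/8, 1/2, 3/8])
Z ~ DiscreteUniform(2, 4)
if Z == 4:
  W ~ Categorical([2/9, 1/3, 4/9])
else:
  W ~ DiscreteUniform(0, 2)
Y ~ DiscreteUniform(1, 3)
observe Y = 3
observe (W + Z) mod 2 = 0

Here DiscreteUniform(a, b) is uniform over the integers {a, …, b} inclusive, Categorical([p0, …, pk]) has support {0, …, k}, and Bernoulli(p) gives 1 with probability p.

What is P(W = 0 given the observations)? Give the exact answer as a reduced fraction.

P(W = 0 | obs) = 1/3

Enumerate traces; 15 have nonzero weight after conditioning:
  (X=0, Z=2, W=0, Y=3) weight 1/216
  (X=0, Z=2, W=2, Y=3) weight 1/216
  (X=0, Z=3, W=1, Y=3) weight 1/216
  (X=0, Z=4, W=0, Y=3) weight 1/324
  (X=0, Z=4, W=2, Y=3) weight 1/162
  (X=1, Z=2, W=0, Y=3) weight 1/54
  (X=1, Z=2, W=2, Y=3) weight 1/54
  (X=1, Z=3, W=1, Y=3) weight 1/54
  … 7 more
Group by W:
  weight(W=0) = 5/81
  weight(W=1) = 1/27
  weight(W=2) = 7/81
Total weight = 5/81 + 1/27 + 7/81 = 5/27
P(W=0 | obs) = 5/81 / 5/27 = 1/3
P(W=1 | obs) = 1/27 / 5/27 = 1/5
P(W=2 | obs) = 7/81 / 5/27 = 7/15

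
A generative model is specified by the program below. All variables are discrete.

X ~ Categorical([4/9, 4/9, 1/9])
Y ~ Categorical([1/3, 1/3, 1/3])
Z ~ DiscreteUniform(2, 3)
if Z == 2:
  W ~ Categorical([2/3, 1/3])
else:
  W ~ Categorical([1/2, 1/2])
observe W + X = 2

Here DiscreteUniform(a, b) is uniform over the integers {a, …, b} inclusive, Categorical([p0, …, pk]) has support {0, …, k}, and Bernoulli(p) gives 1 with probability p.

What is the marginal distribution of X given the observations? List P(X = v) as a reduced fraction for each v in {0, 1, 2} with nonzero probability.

Enumerate traces; 12 have nonzero weight after conditioning:
  (X=1, Y=0, Z=2, W=1) weight 2/81
  (X=1, Y=0, Z=3, W=1) weight 1/27
  (X=1, Y=1, Z=2, W=1) weight 2/81
  (X=1, Y=1, Z=3, W=1) weight 1/27
  (X=1, Y=2, Z=2, W=1) weight 2/81
  (X=1, Y=2, Z=3, W=1) weight 1/27
  (X=2, Y=0, Z=2, W=0) weight 1/81
  (X=2, Y=0, Z=3, W=0) weight 1/108
  … 4 more
Group by X:
  weight(X=1) = 5/27
  weight(X=2) = 7/108
Total weight = 5/27 + 7/108 = 1/4
P(X=1 | obs) = 5/27 / 1/4 = 20/27
P(X=2 | obs) = 7/108 / 1/4 = 7/27

P(X=1) = 20/27, P(X=2) = 7/27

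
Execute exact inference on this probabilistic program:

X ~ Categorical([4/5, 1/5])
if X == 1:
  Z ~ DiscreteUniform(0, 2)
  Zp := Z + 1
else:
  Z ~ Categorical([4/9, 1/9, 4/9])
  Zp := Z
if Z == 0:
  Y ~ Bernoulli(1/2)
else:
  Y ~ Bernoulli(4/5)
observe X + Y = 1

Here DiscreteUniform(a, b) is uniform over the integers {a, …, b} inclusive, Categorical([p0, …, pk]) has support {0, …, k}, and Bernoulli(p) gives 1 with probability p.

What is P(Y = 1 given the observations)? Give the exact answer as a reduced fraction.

P(Y = 1 | obs) = 80/89

Enumerate traces; 6 have nonzero weight after conditioning:
  (X=0, Z=0, Y=1) weight 8/45
  (X=0, Z=1, Y=1) weight 16/225
  (X=0, Z=2, Y=1) weight 64/225
  (X=1, Z=0, Y=0) weight 1/30
  (X=1, Z=1, Y=0) weight 1/75
  (X=1, Z=2, Y=0) weight 1/75
Group by Y:
  weight(Y=0) = 3/50
  weight(Y=1) = 8/15
Total weight = 3/50 + 8/15 = 89/150
P(Y=0 | obs) = 3/50 / 89/150 = 9/89
P(Y=1 | obs) = 8/15 / 89/150 = 80/89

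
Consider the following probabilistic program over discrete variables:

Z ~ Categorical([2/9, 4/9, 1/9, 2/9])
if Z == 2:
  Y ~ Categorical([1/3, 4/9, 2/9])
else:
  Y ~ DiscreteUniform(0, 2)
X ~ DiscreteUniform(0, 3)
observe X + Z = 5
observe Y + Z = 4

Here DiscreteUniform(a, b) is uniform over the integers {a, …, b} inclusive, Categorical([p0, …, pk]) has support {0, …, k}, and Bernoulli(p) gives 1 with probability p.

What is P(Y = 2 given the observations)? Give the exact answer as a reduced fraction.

P(Y = 2 | obs) = 1/4

Enumerate traces; 2 have nonzero weight after conditioning:
  (Z=2, Y=2, X=3) weight 1/162
  (Z=3, Y=1, X=2) weight 1/54
Group by Y:
  weight(Y=1) = 1/54
  weight(Y=2) = 1/162
Total weight = 1/54 + 1/162 = 2/81
P(Y=1 | obs) = 1/54 / 2/81 = 3/4
P(Y=2 | obs) = 1/162 / 2/81 = 1/4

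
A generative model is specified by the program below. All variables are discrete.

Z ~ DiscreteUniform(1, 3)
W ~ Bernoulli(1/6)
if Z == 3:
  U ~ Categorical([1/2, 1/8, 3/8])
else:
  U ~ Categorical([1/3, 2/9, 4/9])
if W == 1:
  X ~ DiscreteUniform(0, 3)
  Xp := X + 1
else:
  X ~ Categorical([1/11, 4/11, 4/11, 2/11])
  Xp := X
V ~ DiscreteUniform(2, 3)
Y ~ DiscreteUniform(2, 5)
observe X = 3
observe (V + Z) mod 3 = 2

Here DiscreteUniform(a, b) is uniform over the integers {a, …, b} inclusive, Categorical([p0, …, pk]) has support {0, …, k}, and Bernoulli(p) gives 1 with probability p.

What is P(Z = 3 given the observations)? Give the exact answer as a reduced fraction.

Enumerate traces; 48 have nonzero weight after conditioning:
  (Z=2, W=0, U=0, X=3, V=3, Y=2) weight 5/2376
  (Z=2, W=0, U=0, X=3, V=3, Y=3) weight 5/2376
  (Z=2, W=0, U=0, X=3, V=3, Y=4) weight 5/2376
  (Z=2, W=0, U=0, X=3, V=3, Y=5) weight 5/2376
  (Z=2, W=0, U=1, X=3, V=3, Y=2) weight 5/3564
  (Z=2, W=0, U=1, X=3, V=3, Y=3) weight 5/3564
  (Z=2, W=0, U=1, X=3, V=3, Y=4) weight 5/3564
  (Z=2, W=0, U=1, X=3, V=3, Y=5) weight 5/3564
  (Z=3, W=0, U=0, X=3, V=2, Y=2) weight 5/1584
  … 39 more
Group by Z:
  weight(Z=2) = 17/528
  weight(Z=3) = 17/528
Total weight = 17/528 + 17/528 = 17/264
P(Z=2 | obs) = 17/528 / 17/264 = 1/2
P(Z=3 | obs) = 17/528 / 17/264 = 1/2

P(Z = 3 | obs) = 1/2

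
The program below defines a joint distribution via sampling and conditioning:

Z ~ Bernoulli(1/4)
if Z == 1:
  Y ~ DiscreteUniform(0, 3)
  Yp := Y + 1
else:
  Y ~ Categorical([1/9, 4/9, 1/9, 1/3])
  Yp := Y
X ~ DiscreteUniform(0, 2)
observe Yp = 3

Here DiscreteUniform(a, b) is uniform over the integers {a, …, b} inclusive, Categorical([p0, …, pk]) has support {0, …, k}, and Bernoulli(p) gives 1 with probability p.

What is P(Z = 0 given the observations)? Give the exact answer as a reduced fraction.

Enumerate traces; 6 have nonzero weight after conditioning:
  (Z=0, Y=3, X=0) weight 1/12
  (Z=0, Y=3, X=1) weight 1/12
  (Z=0, Y=3, X=2) weight 1/12
  (Z=1, Y=2, X=0) weight 1/48
  (Z=1, Y=2, X=1) weight 1/48
  (Z=1, Y=2, X=2) weight 1/48
Group by Z:
  weight(Z=0) = 1/4
  weight(Z=1) = 1/16
Total weight = 1/4 + 1/16 = 5/16
P(Z=0 | obs) = 1/4 / 5/16 = 4/5
P(Z=1 | obs) = 1/16 / 5/16 = 1/5

P(Z = 0 | obs) = 4/5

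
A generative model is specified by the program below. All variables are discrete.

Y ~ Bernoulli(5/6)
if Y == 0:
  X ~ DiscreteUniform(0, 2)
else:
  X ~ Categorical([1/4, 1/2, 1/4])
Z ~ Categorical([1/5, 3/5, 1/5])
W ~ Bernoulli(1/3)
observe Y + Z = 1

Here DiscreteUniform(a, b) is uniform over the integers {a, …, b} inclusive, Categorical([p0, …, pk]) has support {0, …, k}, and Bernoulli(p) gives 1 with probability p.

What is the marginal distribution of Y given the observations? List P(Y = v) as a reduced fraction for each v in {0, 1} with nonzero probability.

P(Y=0) = 3/8, P(Y=1) = 5/8

Enumerate traces; 12 have nonzero weight after conditioning:
  (Y=0, X=0, Z=1, W=0) weight 1/45
  (Y=0, X=0, Z=1, W=1) weight 1/90
  (Y=0, X=1, Z=1, W=0) weight 1/45
  (Y=0, X=1, Z=1, W=1) weight 1/90
  (Y=0, X=2, Z=1, W=0) weight 1/45
  (Y=0, X=2, Z=1, W=1) weight 1/90
  (Y=1, X=0, Z=0, W=0) weight 1/36
  (Y=1, X=0, Z=0, W=1) weight 1/72
  … 4 more
Group by Y:
  weight(Y=0) = 1/10
  weight(Y=1) = 1/6
Total weight = 1/10 + 1/6 = 4/15
P(Y=0 | obs) = 1/10 / 4/15 = 3/8
P(Y=1 | obs) = 1/6 / 4/15 = 5/8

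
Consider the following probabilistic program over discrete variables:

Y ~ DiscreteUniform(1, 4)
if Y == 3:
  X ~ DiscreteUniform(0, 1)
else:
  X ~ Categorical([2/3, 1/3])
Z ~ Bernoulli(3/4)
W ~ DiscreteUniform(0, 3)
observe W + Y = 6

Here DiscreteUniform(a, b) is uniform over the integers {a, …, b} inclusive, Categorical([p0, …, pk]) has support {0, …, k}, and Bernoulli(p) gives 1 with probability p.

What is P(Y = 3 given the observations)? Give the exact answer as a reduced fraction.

Enumerate traces; 8 have nonzero weight after conditioning:
  (Y=3, X=0, Z=0, W=3) weight 1/128
  (Y=3, X=0, Z=1, W=3) weight 3/128
  (Y=3, X=1, Z=0, W=3) weight 1/128
  (Y=3, X=1, Z=1, W=3) weight 3/128
  (Y=4, X=0, Z=0, W=2) weight 1/96
  (Y=4, X=0, Z=1, W=2) weight 1/32
  (Y=4, X=1, Z=0, W=2) weight 1/192
  (Y=4, X=1, Z=1, W=2) weight 1/64
Group by Y:
  weight(Y=3) = 1/16
  weight(Y=4) = 1/16
Total weight = 1/16 + 1/16 = 1/8
P(Y=3 | obs) = 1/16 / 1/8 = 1/2
P(Y=4 | obs) = 1/16 / 1/8 = 1/2

P(Y = 3 | obs) = 1/2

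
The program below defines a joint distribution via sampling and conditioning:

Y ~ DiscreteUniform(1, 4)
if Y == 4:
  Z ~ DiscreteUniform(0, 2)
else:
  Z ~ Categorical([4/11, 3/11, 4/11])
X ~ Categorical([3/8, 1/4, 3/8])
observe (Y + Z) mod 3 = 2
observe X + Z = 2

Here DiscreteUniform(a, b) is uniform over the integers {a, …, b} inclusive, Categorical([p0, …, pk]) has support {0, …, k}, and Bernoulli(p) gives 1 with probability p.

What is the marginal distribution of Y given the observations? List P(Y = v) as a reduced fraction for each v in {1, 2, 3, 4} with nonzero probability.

P(Y=1) = 9/56, P(Y=2) = 9/28, P(Y=3) = 9/28, P(Y=4) = 11/56

Enumerate traces; 4 have nonzero weight after conditioning:
  (Y=1, Z=1, X=1) weight 3/176
  (Y=2, Z=0, X=2) weight 3/88
  (Y=3, Z=2, X=0) weight 3/88
  (Y=4, Z=1, X=1) weight 1/48
Group by Y:
  weight(Y=1) = 3/176
  weight(Y=2) = 3/88
  weight(Y=3) = 3/88
  weight(Y=4) = 1/48
Total weight = 3/176 + 3/88 + 3/88 + 1/48 = 7/66
P(Y=1 | obs) = 3/176 / 7/66 = 9/56
P(Y=2 | obs) = 3/88 / 7/66 = 9/28
P(Y=3 | obs) = 3/88 / 7/66 = 9/28
P(Y=4 | obs) = 1/48 / 7/66 = 11/56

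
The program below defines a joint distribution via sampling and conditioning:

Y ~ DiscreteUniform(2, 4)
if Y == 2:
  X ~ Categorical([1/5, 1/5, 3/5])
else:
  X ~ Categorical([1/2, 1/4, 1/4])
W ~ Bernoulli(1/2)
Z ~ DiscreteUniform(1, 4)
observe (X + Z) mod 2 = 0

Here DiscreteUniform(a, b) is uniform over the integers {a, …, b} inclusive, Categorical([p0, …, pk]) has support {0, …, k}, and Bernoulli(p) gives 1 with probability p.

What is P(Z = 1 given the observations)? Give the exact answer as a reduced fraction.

P(Z = 1 | obs) = 7/60

Enumerate traces; 36 have nonzero weight after conditioning:
  (Y=2, X=0, W=0, Z=2) weight 1/120
  (Y=2, X=0, W=0, Z=4) weight 1/120
  (Y=2, X=0, W=1, Z=2) weight 1/120
  (Y=2, X=0, W=1, Z=4) weight 1/120
  (Y=2, X=1, W=0, Z=1) weight 1/120
  (Y=2, X=1, W=0, Z=3) weight 1/120
  (Y=2, X=1, W=1, Z=1) weight 1/120
  (Y=2, X=1, W=1, Z=3) weight 1/120
  … 28 more
Group by Z:
  weight(Z=1) = 7/120
  weight(Z=2) = 23/120
  weight(Z=3) = 7/120
  weight(Z=4) = 23/120
Total weight = 7/120 + 23/120 + 7/120 + 23/120 = 1/2
P(Z=1 | obs) = 7/120 / 1/2 = 7/60
P(Z=2 | obs) = 23/120 / 1/2 = 23/60
P(Z=3 | obs) = 7/120 / 1/2 = 7/60
P(Z=4 | obs) = 23/120 / 1/2 = 23/60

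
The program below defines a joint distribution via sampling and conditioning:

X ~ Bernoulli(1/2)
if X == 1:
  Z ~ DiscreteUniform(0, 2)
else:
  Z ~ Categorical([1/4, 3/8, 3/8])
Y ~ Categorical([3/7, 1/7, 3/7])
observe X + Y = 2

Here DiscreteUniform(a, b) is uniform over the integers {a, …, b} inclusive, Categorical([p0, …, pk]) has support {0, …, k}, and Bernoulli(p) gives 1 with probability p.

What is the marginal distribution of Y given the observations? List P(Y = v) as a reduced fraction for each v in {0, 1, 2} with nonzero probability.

P(Y=1) = 1/4, P(Y=2) = 3/4

Enumerate traces; 6 have nonzero weight after conditioning:
  (X=0, Z=0, Y=2) weight 3/56
  (X=0, Z=1, Y=2) weight 9/112
  (X=0, Z=2, Y=2) weight 9/112
  (X=1, Z=0, Y=1) weight 1/42
  (X=1, Z=1, Y=1) weight 1/42
  (X=1, Z=2, Y=1) weight 1/42
Group by Y:
  weight(Y=1) = 1/14
  weight(Y=2) = 3/14
Total weight = 1/14 + 3/14 = 2/7
P(Y=1 | obs) = 1/14 / 2/7 = 1/4
P(Y=2 | obs) = 3/14 / 2/7 = 3/4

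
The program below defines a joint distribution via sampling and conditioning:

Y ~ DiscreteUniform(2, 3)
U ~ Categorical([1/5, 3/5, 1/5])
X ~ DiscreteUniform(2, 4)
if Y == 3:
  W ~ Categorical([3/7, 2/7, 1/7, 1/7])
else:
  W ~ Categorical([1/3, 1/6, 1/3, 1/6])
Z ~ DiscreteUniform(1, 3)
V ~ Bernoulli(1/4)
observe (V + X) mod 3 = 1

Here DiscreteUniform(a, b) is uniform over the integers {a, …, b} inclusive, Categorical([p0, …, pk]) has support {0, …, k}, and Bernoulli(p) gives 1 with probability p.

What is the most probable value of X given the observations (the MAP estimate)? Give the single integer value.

Enumerate traces; 144 have nonzero weight after conditioning:
  (Y=2, U=0, X=3, W=0, Z=1, V=1) weight 1/1080
  (Y=2, U=0, X=3, W=0, Z=2, V=1) weight 1/1080
  (Y=2, U=0, X=3, W=0, Z=3, V=1) weight 1/1080
  (Y=2, U=0, X=3, W=1, Z=1, V=1) weight 1/2160
  (Y=2, U=0, X=3, W=1, Z=2, V=1) weight 1/2160
  (Y=2, U=0, X=3, W=1, Z=3, V=1) weight 1/2160
  (Y=2, U=0, X=3, W=2, Z=1, V=1) weight 1/1080
  (Y=2, U=0, X=3, W=2, Z=2, V=1) weight 1/1080
  (Y=2, U=0, X=4, W=0, Z=1, V=0) weight 1/360
  … 135 more
Group by X:
  weight(X=3) = 1/12
  weight(X=4) = 1/4
Total weight = 1/12 + 1/4 = 1/3
P(X=3 | obs) = 1/12 / 1/3 = 1/4
P(X=4 | obs) = 1/4 / 1/3 = 3/4
argmax = 4

argmax_v P(X = v | obs) = 4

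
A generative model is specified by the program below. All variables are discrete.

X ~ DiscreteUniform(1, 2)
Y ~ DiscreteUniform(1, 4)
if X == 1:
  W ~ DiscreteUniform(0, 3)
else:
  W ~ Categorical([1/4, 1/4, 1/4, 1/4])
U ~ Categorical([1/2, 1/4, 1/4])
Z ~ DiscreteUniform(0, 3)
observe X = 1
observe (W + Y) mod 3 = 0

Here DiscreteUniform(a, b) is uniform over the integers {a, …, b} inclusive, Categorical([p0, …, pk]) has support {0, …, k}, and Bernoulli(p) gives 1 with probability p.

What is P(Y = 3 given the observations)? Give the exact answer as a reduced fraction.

P(Y = 3 | obs) = 2/5

Enumerate traces; 60 have nonzero weight after conditioning:
  (X=1, Y=1, W=2, U=0, Z=0) weight 1/256
  (X=1, Y=1, W=2, U=0, Z=1) weight 1/256
  (X=1, Y=1, W=2, U=0, Z=2) weight 1/256
  (X=1, Y=1, W=2, U=0, Z=3) weight 1/256
  (X=1, Y=1, W=2, U=1, Z=0) weight 1/512
  (X=1, Y=1, W=2, U=1, Z=1) weight 1/512
  (X=1, Y=1, W=2, U=1, Z=2) weight 1/512
  (X=1, Y=1, W=2, U=1, Z=3) weight 1/512
  (X=1, Y=2, W=1, U=0, Z=0) weight 1/256
  (X=1, Y=3, W=0, U=0, Z=0) weight 1/256
  … 50 more
Group by Y:
  weight(Y=1) = 1/32
  weight(Y=2) = 1/32
  weight(Y=3) = 1/16
  weight(Y=4) = 1/32
Total weight = 1/32 + 1/32 + 1/16 + 1/32 = 5/32
P(Y=1 | obs) = 1/32 / 5/32 = 1/5
P(Y=2 | obs) = 1/32 / 5/32 = 1/5
P(Y=3 | obs) = 1/16 / 5/32 = 2/5
P(Y=4 | obs) = 1/32 / 5/32 = 1/5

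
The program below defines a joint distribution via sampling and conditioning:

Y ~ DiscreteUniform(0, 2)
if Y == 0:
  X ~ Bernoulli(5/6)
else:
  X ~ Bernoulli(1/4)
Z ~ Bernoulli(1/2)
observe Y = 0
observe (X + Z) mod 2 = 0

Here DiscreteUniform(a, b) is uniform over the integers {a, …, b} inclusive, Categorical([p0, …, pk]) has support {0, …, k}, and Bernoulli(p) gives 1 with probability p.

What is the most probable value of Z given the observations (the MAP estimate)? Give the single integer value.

argmax_v P(Z = v | obs) = 1

Enumerate traces; 2 have nonzero weight after conditioning:
  (Y=0, X=0, Z=0) weight 1/36
  (Y=0, X=1, Z=1) weight 5/36
Group by Z:
  weight(Z=0) = 1/36
  weight(Z=1) = 5/36
Total weight = 1/36 + 5/36 = 1/6
P(Z=0 | obs) = 1/36 / 1/6 = 1/6
P(Z=1 | obs) = 5/36 / 1/6 = 5/6
argmax = 1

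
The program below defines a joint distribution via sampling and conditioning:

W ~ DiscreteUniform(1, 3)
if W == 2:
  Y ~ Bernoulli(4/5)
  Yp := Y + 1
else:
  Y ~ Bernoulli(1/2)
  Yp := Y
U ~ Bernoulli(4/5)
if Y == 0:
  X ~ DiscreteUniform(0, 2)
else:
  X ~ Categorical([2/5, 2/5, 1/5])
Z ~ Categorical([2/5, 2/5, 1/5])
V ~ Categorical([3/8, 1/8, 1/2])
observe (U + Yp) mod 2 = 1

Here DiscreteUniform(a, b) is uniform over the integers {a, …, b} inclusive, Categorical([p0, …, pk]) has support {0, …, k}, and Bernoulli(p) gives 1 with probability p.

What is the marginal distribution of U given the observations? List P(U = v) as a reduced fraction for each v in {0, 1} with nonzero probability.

Enumerate traces; 162 have nonzero weight after conditioning:
  (W=1, Y=0, U=1, X=0, Z=0, V=0) weight 1/150
  (W=1, Y=0, U=1, X=0, Z=0, V=1) weight 1/450
  (W=1, Y=0, U=1, X=0, Z=0, V=2) weight 2/225
  (W=1, Y=0, U=1, X=0, Z=1, V=0) weight 1/150
  (W=1, Y=0, U=1, X=0, Z=1, V=1) weight 1/450
  (W=1, Y=0, U=1, X=0, Z=1, V=2) weight 2/225
  (W=1, Y=0, U=1, X=0, Z=2, V=0) weight 1/300
  (W=1, Y=0, U=1, X=0, Z=2, V=1) weight 1/900
  (W=1, Y=1, U=0, X=0, Z=0, V=0) weight 1/500
  … 153 more
Group by U:
  weight(U=0) = 2/25
  weight(U=1) = 12/25
Total weight = 2/25 + 12/25 = 14/25
P(U=0 | obs) = 2/25 / 14/25 = 1/7
P(U=1 | obs) = 12/25 / 14/25 = 6/7

P(U=0) = 1/7, P(U=1) = 6/7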